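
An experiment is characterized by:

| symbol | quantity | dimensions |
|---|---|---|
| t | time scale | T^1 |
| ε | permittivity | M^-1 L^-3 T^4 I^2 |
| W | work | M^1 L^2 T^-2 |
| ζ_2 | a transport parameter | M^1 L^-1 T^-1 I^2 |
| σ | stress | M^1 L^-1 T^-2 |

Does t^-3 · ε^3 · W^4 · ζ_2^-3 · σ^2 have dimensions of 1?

Sum the exponent of each base dimension across the product:
  M: −3·[t]_M + 3·[ε]_M + 4·[W]_M − 3·[ζ_2]_M + 2·[σ]_M = −3·(0) + 3·(-1) + 4·(1) − 3·(1) + 2·(1) = 0
  L: −3·[t]_L + 3·[ε]_L + 4·[W]_L − 3·[ζ_2]_L + 2·[σ]_L = −3·(0) + 3·(-3) + 4·(2) − 3·(-1) + 2·(-1) = 0
  T: −3·[t]_T + 3·[ε]_T + 4·[W]_T − 3·[ζ_2]_T + 2·[σ]_T = −3·(1) + 3·(4) + 4·(-2) − 3·(-1) + 2·(-2) = 0
  I: −3·[t]_I + 3·[ε]_I + 4·[W]_I − 3·[ζ_2]_I + 2·[σ]_I = −3·(0) + 3·(2) + 4·(0) − 3·(2) + 2·(0) = 0
All base exponents vanish — dimensionless.

yes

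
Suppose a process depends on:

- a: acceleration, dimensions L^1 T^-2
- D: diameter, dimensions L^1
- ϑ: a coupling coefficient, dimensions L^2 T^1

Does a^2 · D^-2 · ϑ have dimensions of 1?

Sum the exponent of each base dimension across the product:
  L: 2·[a]_L − 2·[D]_L + [ϑ]_L = 2·(1) − 2·(1) + (2) = 2
  T: 2·[a]_T − 2·[D]_T + [ϑ]_T = 2·(-2) − 2·(0) + (1) = -3
Net dimensions [L² T⁻³] ≠ [1] — not dimensionless.

no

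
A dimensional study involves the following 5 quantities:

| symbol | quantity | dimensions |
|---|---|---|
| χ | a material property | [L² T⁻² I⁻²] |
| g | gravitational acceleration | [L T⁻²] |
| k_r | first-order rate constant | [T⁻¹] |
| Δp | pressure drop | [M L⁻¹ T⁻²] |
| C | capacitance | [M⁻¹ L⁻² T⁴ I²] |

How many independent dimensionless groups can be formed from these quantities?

1

There are 5 variables and 4 base dimensions (M, L, T, I).
The dimension matrix has rank 4.
Independent dimensionless groups: 5 − 4 = 1.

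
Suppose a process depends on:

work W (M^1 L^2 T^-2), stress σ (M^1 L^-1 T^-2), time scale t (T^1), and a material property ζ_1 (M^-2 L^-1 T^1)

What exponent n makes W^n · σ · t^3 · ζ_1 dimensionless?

Balance the M exponent: (1)·n from W, plus (1) + 3·(0) + (-2) = -1 from the rest, must sum to zero.
n − 1 = 0, so n = 1.

1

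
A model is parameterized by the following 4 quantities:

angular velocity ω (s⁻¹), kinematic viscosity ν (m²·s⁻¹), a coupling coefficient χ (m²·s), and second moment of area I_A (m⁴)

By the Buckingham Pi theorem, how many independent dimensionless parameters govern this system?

2

There are 4 variables and 2 base dimensions (L, T).
The dimension matrix has rank 2.
Independent dimensionless groups: 4 − 2 = 2.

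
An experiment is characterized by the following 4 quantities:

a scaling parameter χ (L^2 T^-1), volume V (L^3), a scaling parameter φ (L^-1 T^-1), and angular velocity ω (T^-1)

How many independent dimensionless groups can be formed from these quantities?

There are 4 variables and 2 base dimensions (L, T).
The dimension matrix has rank 2.
Independent dimensionless groups: 4 − 2 = 2.

2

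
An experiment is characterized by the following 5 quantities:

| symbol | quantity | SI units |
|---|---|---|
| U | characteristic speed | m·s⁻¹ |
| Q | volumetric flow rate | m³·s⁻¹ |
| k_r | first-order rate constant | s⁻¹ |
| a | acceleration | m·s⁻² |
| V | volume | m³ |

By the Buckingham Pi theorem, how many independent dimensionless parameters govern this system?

There are 5 variables and 2 base dimensions (L, T).
The dimension matrix has rank 2.
Independent dimensionless groups: 5 − 2 = 3.

3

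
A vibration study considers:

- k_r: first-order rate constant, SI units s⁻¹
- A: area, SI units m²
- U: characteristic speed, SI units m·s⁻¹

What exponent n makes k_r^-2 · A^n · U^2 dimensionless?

-1

Balance the L exponent: (2)·n from A, plus −2·(0) + 2·(1) = 2 from the rest, must sum to zero.
2n + 2 = 0, so n = -1.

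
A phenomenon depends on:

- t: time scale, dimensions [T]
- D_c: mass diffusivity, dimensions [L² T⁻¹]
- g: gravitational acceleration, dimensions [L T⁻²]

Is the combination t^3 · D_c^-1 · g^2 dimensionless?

yes

Sum the exponent of each base dimension across the product:
  M: 3·[t]_M − [D_c]_M + 2·[g]_M = 3·(0) − (0) + 2·(0) = 0
  L: 3·[t]_L − [D_c]_L + 2·[g]_L = 3·(0) − (2) + 2·(1) = 0
  T: 3·[t]_T − [D_c]_T + 2·[g]_T = 3·(1) − (-1) + 2·(-2) = 0
All base exponents vanish — dimensionless.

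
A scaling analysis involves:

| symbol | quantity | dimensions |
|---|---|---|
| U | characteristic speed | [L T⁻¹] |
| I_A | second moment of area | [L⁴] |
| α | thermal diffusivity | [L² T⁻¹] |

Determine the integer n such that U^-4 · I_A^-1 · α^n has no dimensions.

Balance the L exponent: (2)·n from α, plus −4·(1) − (4) = -8 from the rest, must sum to zero.
2n − 8 = 0, so n = 4.

4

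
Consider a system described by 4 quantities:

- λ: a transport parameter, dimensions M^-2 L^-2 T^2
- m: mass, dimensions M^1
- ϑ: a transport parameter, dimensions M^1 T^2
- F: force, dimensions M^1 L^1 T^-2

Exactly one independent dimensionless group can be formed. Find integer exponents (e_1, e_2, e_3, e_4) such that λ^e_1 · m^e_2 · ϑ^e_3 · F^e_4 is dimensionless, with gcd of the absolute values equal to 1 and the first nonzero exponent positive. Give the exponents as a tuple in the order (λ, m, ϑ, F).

(1, -1, 1, 2)

M: e_1·(-2) + e_2·(1) + e_3·(1) + e_4·(1) = 0
L: e_1·(-2) + e_2·(0) + e_3·(0) + e_4·(1) = 0
T: e_1·(2) + e_2·(0) + e_3·(2) + e_4·(-2) = 0
Solving this homogeneous linear system for the smallest-integer solution (first nonzero entry positive) gives (1, -1, 1, 2).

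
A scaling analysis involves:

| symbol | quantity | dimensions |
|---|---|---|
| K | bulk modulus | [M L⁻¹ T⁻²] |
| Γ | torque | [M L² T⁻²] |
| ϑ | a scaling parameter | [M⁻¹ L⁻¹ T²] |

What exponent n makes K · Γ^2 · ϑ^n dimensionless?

Balance the M exponent: (-1)·n from ϑ, plus (1) + 2·(1) = 3 from the rest, must sum to zero.
−n + 3 = 0, so n = 3.

3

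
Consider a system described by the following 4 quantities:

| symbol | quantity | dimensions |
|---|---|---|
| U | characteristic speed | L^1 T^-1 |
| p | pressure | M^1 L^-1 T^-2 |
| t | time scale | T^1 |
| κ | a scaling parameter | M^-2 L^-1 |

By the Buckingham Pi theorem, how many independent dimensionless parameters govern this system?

1

There are 4 variables and 3 base dimensions (M, L, T).
The dimension matrix has rank 3.
Independent dimensionless groups: 4 − 3 = 1.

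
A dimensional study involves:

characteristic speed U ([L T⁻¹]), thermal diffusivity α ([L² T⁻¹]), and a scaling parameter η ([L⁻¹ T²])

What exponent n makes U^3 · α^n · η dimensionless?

Balance the L exponent: (2)·n from α, plus 3·(1) + (-1) = 2 from the rest, must sum to zero.
2n + 2 = 0, so n = -1.

-1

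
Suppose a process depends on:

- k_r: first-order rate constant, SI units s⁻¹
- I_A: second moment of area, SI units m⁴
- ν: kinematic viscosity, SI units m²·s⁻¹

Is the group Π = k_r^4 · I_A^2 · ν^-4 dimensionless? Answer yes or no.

yes

Sum the exponent of each base dimension across the product:
  M: 4·[k_r]_M + 2·[I_A]_M − 4·[ν]_M = 4·(0) + 2·(0) − 4·(0) = 0
  L: 4·[k_r]_L + 2·[I_A]_L − 4·[ν]_L = 4·(0) + 2·(4) − 4·(2) = 0
  T: 4·[k_r]_T + 2·[I_A]_T − 4·[ν]_T = 4·(-1) + 2·(0) − 4·(-1) = 0
All base exponents vanish — dimensionless.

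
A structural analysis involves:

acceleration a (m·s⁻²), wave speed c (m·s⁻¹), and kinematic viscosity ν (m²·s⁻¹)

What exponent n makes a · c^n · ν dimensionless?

Balance the L exponent: (1)·n from c, plus (1) + (2) = 3 from the rest, must sum to zero.
n + 3 = 0, so n = -3.

-3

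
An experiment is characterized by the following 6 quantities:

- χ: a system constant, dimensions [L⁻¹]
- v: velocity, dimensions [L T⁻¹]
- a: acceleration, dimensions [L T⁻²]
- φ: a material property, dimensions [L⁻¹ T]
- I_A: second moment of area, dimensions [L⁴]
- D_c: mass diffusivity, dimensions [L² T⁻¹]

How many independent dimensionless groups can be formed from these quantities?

There are 6 variables and 2 base dimensions (L, T).
The dimension matrix has rank 2.
Independent dimensionless groups: 6 − 2 = 4.

4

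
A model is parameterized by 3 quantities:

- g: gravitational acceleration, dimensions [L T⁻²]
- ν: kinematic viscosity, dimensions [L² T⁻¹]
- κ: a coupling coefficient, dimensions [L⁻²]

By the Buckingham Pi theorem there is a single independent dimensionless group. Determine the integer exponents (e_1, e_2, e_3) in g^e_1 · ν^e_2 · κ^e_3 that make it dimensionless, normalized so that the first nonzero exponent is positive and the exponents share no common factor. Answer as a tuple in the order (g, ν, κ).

(2, -4, -3)

L: e_1·(1) + e_2·(2) + e_3·(-2) = 0
T: e_1·(-2) + e_2·(-1) + e_3·(0) = 0
Solving this homogeneous linear system for the smallest-integer solution (first nonzero entry positive) gives (2, -4, -3).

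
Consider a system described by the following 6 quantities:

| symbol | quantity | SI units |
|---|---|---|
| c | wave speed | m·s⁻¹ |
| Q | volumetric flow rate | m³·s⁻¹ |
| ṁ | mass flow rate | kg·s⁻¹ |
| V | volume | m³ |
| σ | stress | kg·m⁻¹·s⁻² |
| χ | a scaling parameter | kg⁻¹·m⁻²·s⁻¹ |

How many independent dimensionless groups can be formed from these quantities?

There are 6 variables and 3 base dimensions (M, L, T).
The dimension matrix has rank 3.
Independent dimensionless groups: 6 − 3 = 3.

3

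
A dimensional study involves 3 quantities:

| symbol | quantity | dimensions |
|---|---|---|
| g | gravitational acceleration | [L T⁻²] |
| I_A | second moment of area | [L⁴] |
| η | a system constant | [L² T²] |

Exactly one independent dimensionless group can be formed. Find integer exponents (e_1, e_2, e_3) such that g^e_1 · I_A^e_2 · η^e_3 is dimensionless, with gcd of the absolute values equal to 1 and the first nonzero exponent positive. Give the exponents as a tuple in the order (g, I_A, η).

L: e_1·(1) + e_2·(4) + e_3·(2) = 0
T: e_1·(-2) + e_2·(0) + e_3·(2) = 0
Solving this homogeneous linear system for the smallest-integer solution (first nonzero entry positive) gives (4, -3, 4).

(4, -3, 4)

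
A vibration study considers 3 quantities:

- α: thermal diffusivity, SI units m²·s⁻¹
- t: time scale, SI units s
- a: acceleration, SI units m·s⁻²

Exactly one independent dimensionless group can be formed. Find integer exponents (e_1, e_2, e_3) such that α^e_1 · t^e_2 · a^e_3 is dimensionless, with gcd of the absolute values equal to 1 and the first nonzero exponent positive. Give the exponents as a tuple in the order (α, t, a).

(1, -3, -2)

L: e_1·(2) + e_2·(0) + e_3·(1) = 0
T: e_1·(-1) + e_2·(1) + e_3·(-2) = 0
Solving this homogeneous linear system for the smallest-integer solution (first nonzero entry positive) gives (1, -3, -2).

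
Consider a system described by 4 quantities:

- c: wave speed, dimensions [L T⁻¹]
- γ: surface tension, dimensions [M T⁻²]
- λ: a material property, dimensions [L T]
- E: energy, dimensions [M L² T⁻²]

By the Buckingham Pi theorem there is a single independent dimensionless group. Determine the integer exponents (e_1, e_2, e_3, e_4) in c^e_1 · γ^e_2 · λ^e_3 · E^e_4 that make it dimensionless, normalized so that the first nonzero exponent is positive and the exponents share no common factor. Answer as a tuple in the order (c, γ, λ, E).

(1, 1, 1, -1)

M: e_1·(0) + e_2·(1) + e_3·(0) + e_4·(1) = 0
L: e_1·(1) + e_2·(0) + e_3·(1) + e_4·(2) = 0
T: e_1·(-1) + e_2·(-2) + e_3·(1) + e_4·(-2) = 0
Solving this homogeneous linear system for the smallest-integer solution (first nonzero entry positive) gives (1, 1, 1, -1).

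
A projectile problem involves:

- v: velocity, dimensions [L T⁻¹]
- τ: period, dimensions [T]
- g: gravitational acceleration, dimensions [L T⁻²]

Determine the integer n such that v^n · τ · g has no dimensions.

Balance the L exponent: (1)·n from v, plus (0) + (1) = 1 from the rest, must sum to zero.
n + 1 = 0, so n = -1.

-1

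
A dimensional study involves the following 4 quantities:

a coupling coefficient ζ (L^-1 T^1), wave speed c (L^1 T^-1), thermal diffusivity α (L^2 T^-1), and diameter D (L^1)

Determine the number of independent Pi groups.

2

There are 4 variables and 2 base dimensions (L, T).
The dimension matrix has rank 2.
Independent dimensionless groups: 4 − 2 = 2.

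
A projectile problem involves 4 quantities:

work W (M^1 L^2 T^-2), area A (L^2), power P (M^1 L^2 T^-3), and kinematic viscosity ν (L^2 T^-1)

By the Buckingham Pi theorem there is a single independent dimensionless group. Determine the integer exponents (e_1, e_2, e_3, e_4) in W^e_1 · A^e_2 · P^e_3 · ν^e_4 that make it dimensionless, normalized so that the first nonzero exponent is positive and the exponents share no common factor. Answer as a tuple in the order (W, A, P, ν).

(1, -1, -1, 1)

M: e_1·(1) + e_2·(0) + e_3·(1) + e_4·(0) = 0
L: e_1·(2) + e_2·(2) + e_3·(2) + e_4·(2) = 0
T: e_1·(-2) + e_2·(0) + e_3·(-3) + e_4·(-1) = 0
Solving this homogeneous linear system for the smallest-integer solution (first nonzero entry positive) gives (1, -1, -1, 1).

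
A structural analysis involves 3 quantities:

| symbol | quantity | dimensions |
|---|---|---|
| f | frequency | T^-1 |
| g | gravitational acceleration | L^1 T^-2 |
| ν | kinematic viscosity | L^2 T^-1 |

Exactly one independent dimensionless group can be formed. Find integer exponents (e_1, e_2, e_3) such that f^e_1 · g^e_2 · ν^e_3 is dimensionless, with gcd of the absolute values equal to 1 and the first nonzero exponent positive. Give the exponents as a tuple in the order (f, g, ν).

L: e_1·(0) + e_2·(1) + e_3·(2) = 0
T: e_1·(-1) + e_2·(-2) + e_3·(-1) = 0
Solving this homogeneous linear system for the smallest-integer solution (first nonzero entry positive) gives (3, -2, 1).

(3, -2, 1)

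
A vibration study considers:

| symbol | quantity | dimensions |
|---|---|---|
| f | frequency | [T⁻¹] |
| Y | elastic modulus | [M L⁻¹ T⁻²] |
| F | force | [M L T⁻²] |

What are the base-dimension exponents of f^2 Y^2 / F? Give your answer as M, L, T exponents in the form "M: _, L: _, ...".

M: 1, L: -3, T: -4

Collect each base-dimension exponent across the product:
  M: 2·(0) + 2·(1) − (1) = 1
  L: 2·(0) + 2·(-1) − (1) = -3
  T: 2·(-1) + 2·(-2) − (-2) = -4
So the dimensions are [M L⁻³ T⁻⁴].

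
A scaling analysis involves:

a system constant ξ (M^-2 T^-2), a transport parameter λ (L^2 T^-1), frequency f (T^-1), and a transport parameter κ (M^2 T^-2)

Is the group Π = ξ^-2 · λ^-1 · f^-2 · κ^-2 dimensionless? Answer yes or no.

Sum the exponent of each base dimension across the product:
  M: −2·[ξ]_M − [λ]_M − 2·[f]_M − 2·[κ]_M = −2·(-2) − (0) − 2·(0) − 2·(2) = 0
  L: −2·[ξ]_L − [λ]_L − 2·[f]_L − 2·[κ]_L = −2·(0) − (2) − 2·(0) − 2·(0) = -2
  T: −2·[ξ]_T − [λ]_T − 2·[f]_T − 2·[κ]_T = −2·(-2) − (-1) − 2·(-1) − 2·(-2) = 11
Net dimensions [L⁻² T¹¹] ≠ [1] — not dimensionless.

no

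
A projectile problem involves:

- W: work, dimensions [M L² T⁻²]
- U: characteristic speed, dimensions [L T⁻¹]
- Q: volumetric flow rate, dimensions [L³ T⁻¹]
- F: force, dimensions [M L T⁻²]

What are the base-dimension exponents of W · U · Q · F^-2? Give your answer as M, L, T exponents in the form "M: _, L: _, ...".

Collect each base-dimension exponent across the product:
  M: (1) + (0) + (0) − 2·(1) = -1
  L: (2) + (1) + (3) − 2·(1) = 4
  T: (-2) + (-1) + (-1) − 2·(-2) = 0
So the dimensions are [M⁻¹ L⁴].

M: -1, L: 4, T: 0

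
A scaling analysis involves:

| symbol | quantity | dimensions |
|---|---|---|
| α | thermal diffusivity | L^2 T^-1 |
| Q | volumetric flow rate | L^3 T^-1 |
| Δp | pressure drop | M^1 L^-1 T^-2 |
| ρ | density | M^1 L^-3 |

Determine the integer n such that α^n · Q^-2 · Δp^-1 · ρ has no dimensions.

4

Balance the L exponent: (2)·n from α, plus −2·(3) − (-1) + (-3) = -8 from the rest, must sum to zero.
2n − 8 = 0, so n = 4.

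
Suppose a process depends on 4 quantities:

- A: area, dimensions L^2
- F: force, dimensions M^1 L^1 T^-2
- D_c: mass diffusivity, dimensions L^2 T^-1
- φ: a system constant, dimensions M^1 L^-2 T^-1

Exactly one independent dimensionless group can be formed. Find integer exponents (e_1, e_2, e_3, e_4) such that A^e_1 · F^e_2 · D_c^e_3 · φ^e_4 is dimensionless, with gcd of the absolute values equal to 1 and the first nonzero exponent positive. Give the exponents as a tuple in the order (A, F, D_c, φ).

(1, -2, 2, 2)

M: e_1·(0) + e_2·(1) + e_3·(0) + e_4·(1) = 0
L: e_1·(2) + e_2·(1) + e_3·(2) + e_4·(-2) = 0
T: e_1·(0) + e_2·(-2) + e_3·(-1) + e_4·(-1) = 0
Solving this homogeneous linear system for the smallest-integer solution (first nonzero entry positive) gives (1, -2, 2, 2).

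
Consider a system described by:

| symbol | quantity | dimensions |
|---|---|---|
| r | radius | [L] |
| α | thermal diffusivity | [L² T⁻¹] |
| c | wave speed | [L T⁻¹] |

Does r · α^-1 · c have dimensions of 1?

yes

Sum the exponent of each base dimension across the product:
  L: [r]_L − [α]_L + [c]_L = (1) − (2) + (1) = 0
  T: [r]_T − [α]_T + [c]_T = (0) − (-1) + (-1) = 0
All base exponents vanish — dimensionless.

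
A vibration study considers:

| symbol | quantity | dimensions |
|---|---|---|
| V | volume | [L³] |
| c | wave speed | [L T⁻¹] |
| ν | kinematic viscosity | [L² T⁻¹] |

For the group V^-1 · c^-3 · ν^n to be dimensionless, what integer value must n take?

3

Balance the L exponent: (2)·n from ν, plus −(3) − 3·(1) = -6 from the rest, must sum to zero.
2n − 6 = 0, so n = 3.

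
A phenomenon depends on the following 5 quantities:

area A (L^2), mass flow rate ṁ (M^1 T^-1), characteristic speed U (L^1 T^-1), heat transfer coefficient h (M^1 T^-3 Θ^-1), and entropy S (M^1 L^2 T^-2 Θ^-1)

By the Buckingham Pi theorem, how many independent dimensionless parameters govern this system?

There are 5 variables and 4 base dimensions (M, L, T, Θ).
The dimension matrix has rank 4.
Independent dimensionless groups: 5 − 4 = 1.

1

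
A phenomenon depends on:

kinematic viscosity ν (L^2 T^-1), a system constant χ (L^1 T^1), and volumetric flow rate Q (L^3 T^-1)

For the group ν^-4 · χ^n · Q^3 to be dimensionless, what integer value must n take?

-1

Balance the L exponent: (1)·n from χ, plus −4·(2) + 3·(3) = 1 from the rest, must sum to zero.
n + 1 = 0, so n = -1.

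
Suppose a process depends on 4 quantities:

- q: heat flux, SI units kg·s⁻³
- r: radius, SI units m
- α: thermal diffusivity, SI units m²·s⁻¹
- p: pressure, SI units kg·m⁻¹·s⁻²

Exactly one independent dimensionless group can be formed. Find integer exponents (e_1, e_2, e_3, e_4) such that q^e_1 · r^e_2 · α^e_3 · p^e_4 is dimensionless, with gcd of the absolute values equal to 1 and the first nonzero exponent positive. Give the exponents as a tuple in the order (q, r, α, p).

(1, 1, -1, -1)

M: e_1·(1) + e_2·(0) + e_3·(0) + e_4·(1) = 0
L: e_1·(0) + e_2·(1) + e_3·(2) + e_4·(-1) = 0
T: e_1·(-3) + e_2·(0) + e_3·(-1) + e_4·(-2) = 0
Solving this homogeneous linear system for the smallest-integer solution (first nonzero entry positive) gives (1, 1, -1, -1).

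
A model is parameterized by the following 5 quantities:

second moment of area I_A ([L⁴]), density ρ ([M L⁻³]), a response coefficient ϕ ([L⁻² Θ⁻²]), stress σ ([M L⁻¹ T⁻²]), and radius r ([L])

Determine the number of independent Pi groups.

1

There are 5 variables and 4 base dimensions (M, L, T, Θ).
The dimension matrix has rank 4.
Independent dimensionless groups: 5 − 4 = 1.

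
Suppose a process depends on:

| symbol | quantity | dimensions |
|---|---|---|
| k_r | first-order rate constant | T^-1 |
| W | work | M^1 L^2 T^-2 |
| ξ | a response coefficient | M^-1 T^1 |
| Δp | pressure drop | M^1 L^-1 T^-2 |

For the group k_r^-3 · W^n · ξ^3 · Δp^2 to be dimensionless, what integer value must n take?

Balance the M exponent: (1)·n from W, plus −3·(0) + 3·(-1) + 2·(1) = -1 from the rest, must sum to zero.
n − 1 = 0, so n = 1.

1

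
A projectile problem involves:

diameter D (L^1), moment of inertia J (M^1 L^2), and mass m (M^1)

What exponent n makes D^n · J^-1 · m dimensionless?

Balance the L exponent: (1)·n from D, plus −(2) + (0) = -2 from the rest, must sum to zero.
n − 2 = 0, so n = 2.

2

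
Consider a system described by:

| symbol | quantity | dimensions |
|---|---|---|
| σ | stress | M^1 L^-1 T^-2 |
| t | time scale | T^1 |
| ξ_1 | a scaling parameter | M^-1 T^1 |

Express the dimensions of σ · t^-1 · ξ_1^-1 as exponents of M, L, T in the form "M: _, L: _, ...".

Collect each base-dimension exponent across the product:
  M: (1) − (0) − (-1) = 2
  L: (-1) − (0) − (0) = -1
  T: (-2) − (1) − (1) = -4
So the dimensions are [M² L⁻¹ T⁻⁴].

M: 2, L: -1, T: -4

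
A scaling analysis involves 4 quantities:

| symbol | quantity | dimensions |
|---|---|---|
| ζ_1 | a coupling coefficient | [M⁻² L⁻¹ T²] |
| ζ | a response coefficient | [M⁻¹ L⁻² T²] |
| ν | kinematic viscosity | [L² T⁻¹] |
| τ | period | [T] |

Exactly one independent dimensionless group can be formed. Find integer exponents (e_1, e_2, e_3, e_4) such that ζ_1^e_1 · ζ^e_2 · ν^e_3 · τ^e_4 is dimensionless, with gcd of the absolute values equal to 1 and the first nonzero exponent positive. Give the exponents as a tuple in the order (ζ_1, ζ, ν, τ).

(2, -4, -3, 1)

M: e_1·(-2) + e_2·(-1) + e_3·(0) + e_4·(0) = 0
L: e_1·(-1) + e_2·(-2) + e_3·(2) + e_4·(0) = 0
T: e_1·(2) + e_2·(2) + e_3·(-1) + e_4·(1) = 0
Solving this homogeneous linear system for the smallest-integer solution (first nonzero entry positive) gives (2, -4, -3, 1).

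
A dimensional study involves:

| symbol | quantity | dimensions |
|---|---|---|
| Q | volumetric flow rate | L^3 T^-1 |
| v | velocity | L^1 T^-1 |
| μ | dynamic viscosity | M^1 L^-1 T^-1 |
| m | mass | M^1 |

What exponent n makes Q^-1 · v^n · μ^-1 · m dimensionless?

2

Balance the L exponent: (1)·n from v, plus −(3) − (-1) + (0) = -2 from the rest, must sum to zero.
n − 2 = 0, so n = 2.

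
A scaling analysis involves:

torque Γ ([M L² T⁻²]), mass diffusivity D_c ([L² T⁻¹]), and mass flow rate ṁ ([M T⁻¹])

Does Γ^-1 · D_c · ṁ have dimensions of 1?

Sum the exponent of each base dimension across the product:
  M: −[Γ]_M + [D_c]_M + [ṁ]_M = −(1) + (0) + (1) = 0
  L: −[Γ]_L + [D_c]_L + [ṁ]_L = −(2) + (2) + (0) = 0
  T: −[Γ]_T + [D_c]_T + [ṁ]_T = −(-2) + (-1) + (-1) = 0
  N: −[Γ]_N + [D_c]_N + [ṁ]_N = −(0) + (0) + (0) = 0
All base exponents vanish — dimensionless.

yes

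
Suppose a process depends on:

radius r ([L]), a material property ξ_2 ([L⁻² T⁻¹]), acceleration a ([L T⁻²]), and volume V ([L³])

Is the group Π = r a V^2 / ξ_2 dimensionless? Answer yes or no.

no

Sum the exponent of each base dimension across the product:
  L: [r]_L − [ξ_2]_L + [a]_L + 2·[V]_L = (1) − (-2) + (1) + 2·(3) = 10
  T: [r]_T − [ξ_2]_T + [a]_T + 2·[V]_T = (0) − (-1) + (-2) + 2·(0) = -1
Net dimensions [L¹⁰ T⁻¹] ≠ [1] — not dimensionless.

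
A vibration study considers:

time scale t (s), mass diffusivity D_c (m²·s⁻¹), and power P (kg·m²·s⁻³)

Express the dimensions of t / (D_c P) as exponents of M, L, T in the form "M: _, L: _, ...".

Collect each base-dimension exponent across the product:
  M: (0) − (0) − (1) = -1
  L: (0) − (2) − (2) = -4
  T: (1) − (-1) − (-3) = 5
So the dimensions are [M⁻¹ L⁻⁴ T⁵].

M: -1, L: -4, T: 5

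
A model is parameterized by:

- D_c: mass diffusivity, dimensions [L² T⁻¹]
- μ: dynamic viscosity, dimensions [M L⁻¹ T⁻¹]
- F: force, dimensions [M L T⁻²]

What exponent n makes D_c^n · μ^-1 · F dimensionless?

Balance the L exponent: (2)·n from D_c, plus −(-1) + (1) = 2 from the rest, must sum to zero.
2n + 2 = 0, so n = -1.

-1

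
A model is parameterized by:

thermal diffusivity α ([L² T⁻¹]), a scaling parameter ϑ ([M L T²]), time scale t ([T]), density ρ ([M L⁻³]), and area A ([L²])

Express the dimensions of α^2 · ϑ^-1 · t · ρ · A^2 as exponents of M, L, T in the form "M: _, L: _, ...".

Collect each base-dimension exponent across the product:
  M: 2·(0) − (1) + (0) + (1) + 2·(0) = 0
  L: 2·(2) − (1) + (0) + (-3) + 2·(2) = 4
  T: 2·(-1) − (2) + (1) + (0) + 2·(0) = -3
So the dimensions are [L⁴ T⁻³].

M: 0, L: 4, T: -3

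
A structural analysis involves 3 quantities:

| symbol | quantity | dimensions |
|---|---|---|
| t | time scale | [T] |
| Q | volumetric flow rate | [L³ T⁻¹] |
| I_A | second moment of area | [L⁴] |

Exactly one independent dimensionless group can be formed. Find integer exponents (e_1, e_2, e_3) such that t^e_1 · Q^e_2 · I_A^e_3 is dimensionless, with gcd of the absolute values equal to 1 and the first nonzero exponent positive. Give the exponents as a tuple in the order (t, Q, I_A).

(4, 4, -3)

L: e_1·(0) + e_2·(3) + e_3·(4) = 0
T: e_1·(1) + e_2·(-1) + e_3·(0) = 0
Solving this homogeneous linear system for the smallest-integer solution (first nonzero entry positive) gives (4, 4, -3).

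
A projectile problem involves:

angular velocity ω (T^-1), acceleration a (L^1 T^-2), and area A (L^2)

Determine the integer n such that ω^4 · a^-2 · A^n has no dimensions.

1

Balance the L exponent: (2)·n from A, plus 4·(0) − 2·(1) = -2 from the rest, must sum to zero.
2n − 2 = 0, so n = 1.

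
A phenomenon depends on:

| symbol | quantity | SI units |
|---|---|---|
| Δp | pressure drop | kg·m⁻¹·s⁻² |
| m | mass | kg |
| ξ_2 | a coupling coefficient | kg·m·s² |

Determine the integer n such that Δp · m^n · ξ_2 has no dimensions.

-2

Balance the M exponent: (1)·n from m, plus (1) + (1) = 2 from the rest, must sum to zero.
n + 2 = 0, so n = -2.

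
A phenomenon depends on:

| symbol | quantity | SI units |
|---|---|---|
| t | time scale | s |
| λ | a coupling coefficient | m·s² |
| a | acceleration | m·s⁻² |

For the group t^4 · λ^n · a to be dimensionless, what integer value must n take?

-1

Balance the L exponent: (1)·n from λ, plus 4·(0) + (1) = 1 from the rest, must sum to zero.
n + 1 = 0, so n = -1.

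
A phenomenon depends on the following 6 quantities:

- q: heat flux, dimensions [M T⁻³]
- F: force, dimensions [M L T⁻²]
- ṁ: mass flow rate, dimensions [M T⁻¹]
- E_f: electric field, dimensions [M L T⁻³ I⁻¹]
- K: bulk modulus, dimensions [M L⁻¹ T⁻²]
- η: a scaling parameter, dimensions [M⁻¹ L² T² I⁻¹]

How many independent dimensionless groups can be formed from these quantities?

There are 6 variables and 4 base dimensions (M, L, T, I).
The dimension matrix has rank 4.
Independent dimensionless groups: 6 − 4 = 2.

2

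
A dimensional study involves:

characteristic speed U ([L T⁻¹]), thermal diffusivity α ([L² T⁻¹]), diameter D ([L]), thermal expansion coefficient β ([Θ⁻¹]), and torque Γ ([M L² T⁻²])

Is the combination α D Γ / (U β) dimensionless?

Sum the exponent of each base dimension across the product:
  M: −[U]_M + [α]_M + [D]_M − [β]_M + [Γ]_M = −(0) + (0) + (0) − (0) + (1) = 1
  L: −[U]_L + [α]_L + [D]_L − [β]_L + [Γ]_L = −(1) + (2) + (1) − (0) + (2) = 4
  T: −[U]_T + [α]_T + [D]_T − [β]_T + [Γ]_T = −(-1) + (-1) + (0) − (0) + (-2) = -2
  Θ: −[U]_Θ + [α]_Θ + [D]_Θ − [β]_Θ + [Γ]_Θ = −(0) + (0) + (0) − (-1) + (0) = 1
Net dimensions [M L⁴ T⁻² Θ] ≠ [1] — not dimensionless.

no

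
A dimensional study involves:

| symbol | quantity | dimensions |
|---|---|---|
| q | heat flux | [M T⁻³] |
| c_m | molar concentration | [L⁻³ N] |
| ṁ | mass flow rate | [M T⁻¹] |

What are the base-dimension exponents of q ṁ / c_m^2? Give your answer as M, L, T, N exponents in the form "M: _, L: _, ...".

M: 2, L: 6, T: -4, N: -2

Collect each base-dimension exponent across the product:
  M: (1) − 2·(0) + (1) = 2
  L: (0) − 2·(-3) + (0) = 6
  T: (-3) − 2·(0) + (-1) = -4
  N: (0) − 2·(1) + (0) = -2
So the dimensions are [M² L⁶ T⁻⁴ N⁻²].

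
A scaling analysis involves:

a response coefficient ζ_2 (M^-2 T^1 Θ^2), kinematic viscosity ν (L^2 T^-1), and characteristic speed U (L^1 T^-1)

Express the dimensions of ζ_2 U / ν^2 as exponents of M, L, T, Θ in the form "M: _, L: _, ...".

M: -2, L: -3, T: 2, Θ: 2

Collect each base-dimension exponent across the product:
  M: (-2) − 2·(0) + (0) = -2
  L: (0) − 2·(2) + (1) = -3
  T: (1) − 2·(-1) + (-1) = 2
  Θ: (2) − 2·(0) + (0) = 2
So the dimensions are [M⁻² L⁻³ T² Θ²].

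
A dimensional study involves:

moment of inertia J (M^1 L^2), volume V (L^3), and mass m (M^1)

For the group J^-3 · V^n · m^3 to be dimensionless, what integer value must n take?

Balance the L exponent: (3)·n from V, plus −3·(2) + 3·(0) = -6 from the rest, must sum to zero.
3n − 6 = 0, so n = 2.

2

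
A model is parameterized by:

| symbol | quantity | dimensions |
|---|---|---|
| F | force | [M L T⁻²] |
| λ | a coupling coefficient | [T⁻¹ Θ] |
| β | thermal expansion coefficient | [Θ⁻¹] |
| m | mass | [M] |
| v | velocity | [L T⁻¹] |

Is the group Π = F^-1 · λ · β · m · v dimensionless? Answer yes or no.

Sum the exponent of each base dimension across the product:
  M: −[F]_M + [λ]_M + [β]_M + [m]_M + [v]_M = −(1) + (0) + (0) + (1) + (0) = 0
  L: −[F]_L + [λ]_L + [β]_L + [m]_L + [v]_L = −(1) + (0) + (0) + (0) + (1) = 0
  T: −[F]_T + [λ]_T + [β]_T + [m]_T + [v]_T = −(-2) + (-1) + (0) + (0) + (-1) = 0
  Θ: −[F]_Θ + [λ]_Θ + [β]_Θ + [m]_Θ + [v]_Θ = −(0) + (1) + (-1) + (0) + (0) = 0
All base exponents vanish — dimensionless.

yes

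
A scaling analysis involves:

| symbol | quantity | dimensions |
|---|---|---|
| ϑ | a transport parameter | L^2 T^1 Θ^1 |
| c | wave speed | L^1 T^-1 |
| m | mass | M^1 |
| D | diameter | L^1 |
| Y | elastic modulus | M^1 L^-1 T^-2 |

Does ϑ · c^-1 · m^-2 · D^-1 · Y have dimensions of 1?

no

Sum the exponent of each base dimension across the product:
  M: [ϑ]_M − [c]_M − 2·[m]_M − [D]_M + [Y]_M = (0) − (0) − 2·(1) − (0) + (1) = -1
  L: [ϑ]_L − [c]_L − 2·[m]_L − [D]_L + [Y]_L = (2) − (1) − 2·(0) − (1) + (-1) = -1
  T: [ϑ]_T − [c]_T − 2·[m]_T − [D]_T + [Y]_T = (1) − (-1) − 2·(0) − (0) + (-2) = 0
  Θ: [ϑ]_Θ − [c]_Θ − 2·[m]_Θ − [D]_Θ + [Y]_Θ = (1) − (0) − 2·(0) − (0) + (0) = 1
Net dimensions [M⁻¹ L⁻¹ Θ] ≠ [1] — not dimensionless.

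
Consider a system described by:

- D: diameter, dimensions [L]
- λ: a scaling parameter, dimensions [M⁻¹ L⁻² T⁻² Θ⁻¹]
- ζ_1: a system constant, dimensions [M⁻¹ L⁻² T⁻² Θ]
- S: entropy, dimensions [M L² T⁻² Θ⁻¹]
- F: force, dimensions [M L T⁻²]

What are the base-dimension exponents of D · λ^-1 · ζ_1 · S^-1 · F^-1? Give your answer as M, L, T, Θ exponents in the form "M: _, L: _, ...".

M: -2, L: -2, T: 4, Θ: 3

Collect each base-dimension exponent across the product:
  M: (0) − (-1) + (-1) − (1) − (1) = -2
  L: (1) − (-2) + (-2) − (2) − (1) = -2
  T: (0) − (-2) + (-2) − (-2) − (-2) = 4
  Θ: (0) − (-1) + (1) − (-1) − (0) = 3
So the dimensions are [M⁻² L⁻² T⁴ Θ³].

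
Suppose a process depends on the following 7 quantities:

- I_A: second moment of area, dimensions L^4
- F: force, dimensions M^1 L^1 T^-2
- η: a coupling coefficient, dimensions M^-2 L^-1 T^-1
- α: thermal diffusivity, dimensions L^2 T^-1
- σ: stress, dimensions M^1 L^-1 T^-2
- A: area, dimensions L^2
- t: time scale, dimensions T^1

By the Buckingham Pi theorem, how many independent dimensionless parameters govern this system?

There are 7 variables and 3 base dimensions (M, L, T).
The dimension matrix has rank 3.
Independent dimensionless groups: 7 − 3 = 4.

4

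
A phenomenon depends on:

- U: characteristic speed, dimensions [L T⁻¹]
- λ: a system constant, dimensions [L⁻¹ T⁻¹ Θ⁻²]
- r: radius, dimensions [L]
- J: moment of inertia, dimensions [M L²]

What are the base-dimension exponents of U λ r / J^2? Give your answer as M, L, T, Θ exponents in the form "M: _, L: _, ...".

M: -2, L: -3, T: -2, Θ: -2

Collect each base-dimension exponent across the product:
  M: (0) + (0) + (0) − 2·(1) = -2
  L: (1) + (-1) + (1) − 2·(2) = -3
  T: (-1) + (-1) + (0) − 2·(0) = -2
  Θ: (0) + (-2) + (0) − 2·(0) = -2
So the dimensions are [M⁻² L⁻³ T⁻² Θ⁻²].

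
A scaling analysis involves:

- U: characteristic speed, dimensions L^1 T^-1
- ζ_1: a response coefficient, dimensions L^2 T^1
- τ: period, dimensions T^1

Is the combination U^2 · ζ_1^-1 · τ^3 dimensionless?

yes

Sum the exponent of each base dimension across the product:
  L: 2·[U]_L − [ζ_1]_L + 3·[τ]_L = 2·(1) − (2) + 3·(0) = 0
  T: 2·[U]_T − [ζ_1]_T + 3·[τ]_T = 2·(-1) − (1) + 3·(1) = 0
All base exponents vanish — dimensionless.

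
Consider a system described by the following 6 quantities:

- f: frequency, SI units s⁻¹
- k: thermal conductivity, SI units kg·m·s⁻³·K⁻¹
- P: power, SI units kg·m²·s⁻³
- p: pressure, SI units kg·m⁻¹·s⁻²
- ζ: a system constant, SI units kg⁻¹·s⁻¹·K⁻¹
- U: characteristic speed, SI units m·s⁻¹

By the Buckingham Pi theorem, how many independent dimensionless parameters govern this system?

There are 6 variables and 4 base dimensions (M, L, T, Θ).
The dimension matrix has rank 4.
Independent dimensionless groups: 6 − 4 = 2.

2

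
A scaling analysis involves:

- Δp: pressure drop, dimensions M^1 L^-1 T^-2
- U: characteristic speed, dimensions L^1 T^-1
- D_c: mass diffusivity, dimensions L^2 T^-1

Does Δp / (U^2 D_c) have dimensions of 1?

Sum the exponent of each base dimension across the product:
  M: [Δp]_M − 2·[U]_M − [D_c]_M = (1) − 2·(0) − (0) = 1
  L: [Δp]_L − 2·[U]_L − [D_c]_L = (-1) − 2·(1) − (2) = -5
  T: [Δp]_T − 2·[U]_T − [D_c]_T = (-2) − 2·(-1) − (-1) = 1
Net dimensions [M L⁻⁵ T] ≠ [1] — not dimensionless.

no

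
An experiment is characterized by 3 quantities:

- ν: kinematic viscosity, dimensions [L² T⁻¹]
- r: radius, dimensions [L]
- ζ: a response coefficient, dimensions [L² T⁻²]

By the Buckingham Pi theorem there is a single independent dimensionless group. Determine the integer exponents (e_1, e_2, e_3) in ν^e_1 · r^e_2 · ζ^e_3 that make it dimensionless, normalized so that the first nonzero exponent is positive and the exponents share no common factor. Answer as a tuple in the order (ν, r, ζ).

L: e_1·(2) + e_2·(1) + e_3·(2) = 0
T: e_1·(-1) + e_2·(0) + e_3·(-2) = 0
Solving this homogeneous linear system for the smallest-integer solution (first nonzero entry positive) gives (2, -2, -1).

(2, -2, -1)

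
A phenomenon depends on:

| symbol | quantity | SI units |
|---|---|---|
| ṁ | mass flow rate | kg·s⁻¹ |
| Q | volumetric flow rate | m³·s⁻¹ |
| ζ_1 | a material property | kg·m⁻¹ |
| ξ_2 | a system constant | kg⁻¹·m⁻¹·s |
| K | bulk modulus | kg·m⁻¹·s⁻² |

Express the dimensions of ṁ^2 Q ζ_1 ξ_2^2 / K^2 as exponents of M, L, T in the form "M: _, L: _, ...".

Collect each base-dimension exponent across the product:
  M: 2·(1) + (0) + (1) + 2·(-1) − 2·(1) = -1
  L: 2·(0) + (3) + (-1) + 2·(-1) − 2·(-1) = 2
  T: 2·(-1) + (-1) + (0) + 2·(1) − 2·(-2) = 3
So the dimensions are [M⁻¹ L² T³].

M: -1, L: 2, T: 3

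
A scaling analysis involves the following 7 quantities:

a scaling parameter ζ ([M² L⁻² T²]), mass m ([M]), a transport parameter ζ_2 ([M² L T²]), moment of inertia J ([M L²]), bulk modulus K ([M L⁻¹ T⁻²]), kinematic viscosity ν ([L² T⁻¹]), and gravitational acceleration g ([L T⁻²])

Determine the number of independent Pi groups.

There are 7 variables and 3 base dimensions (M, L, T).
The dimension matrix has rank 3.
Independent dimensionless groups: 7 − 3 = 4.

4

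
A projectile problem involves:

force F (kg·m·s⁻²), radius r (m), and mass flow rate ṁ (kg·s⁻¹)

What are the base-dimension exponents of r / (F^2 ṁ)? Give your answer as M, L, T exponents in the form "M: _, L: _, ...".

Collect each base-dimension exponent across the product:
  M: −2·(1) + (0) − (1) = -3
  L: −2·(1) + (1) − (0) = -1
  T: −2·(-2) + (0) − (-1) = 5
So the dimensions are [M⁻³ L⁻¹ T⁵].

M: -3, L: -1, T: 5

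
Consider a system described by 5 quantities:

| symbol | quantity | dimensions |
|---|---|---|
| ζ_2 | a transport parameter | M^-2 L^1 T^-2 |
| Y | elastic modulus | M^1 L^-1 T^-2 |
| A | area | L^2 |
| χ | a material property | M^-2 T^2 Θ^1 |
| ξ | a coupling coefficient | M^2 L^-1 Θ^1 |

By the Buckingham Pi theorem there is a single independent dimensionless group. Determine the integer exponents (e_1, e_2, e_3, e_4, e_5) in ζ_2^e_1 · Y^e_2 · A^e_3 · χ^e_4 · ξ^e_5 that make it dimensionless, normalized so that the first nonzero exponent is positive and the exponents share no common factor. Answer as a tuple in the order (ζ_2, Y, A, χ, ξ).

M: e_1·(-2) + e_2·(1) + e_3·(0) + e_4·(-2) + e_5·(2) = 0
L: e_1·(1) + e_2·(-1) + e_3·(2) + e_4·(0) + e_5·(-1) = 0
T: e_1·(-2) + e_2·(-2) + e_3·(0) + e_4·(2) + e_5·(0) = 0
Θ: e_1·(0) + e_2·(0) + e_3·(0) + e_4·(1) + e_5·(1) = 0
Solving this homogeneous linear system for the smallest-integer solution (first nonzero entry positive) gives (1, -2, -1, -1, 1).

(1, -2, -1, -1, 1)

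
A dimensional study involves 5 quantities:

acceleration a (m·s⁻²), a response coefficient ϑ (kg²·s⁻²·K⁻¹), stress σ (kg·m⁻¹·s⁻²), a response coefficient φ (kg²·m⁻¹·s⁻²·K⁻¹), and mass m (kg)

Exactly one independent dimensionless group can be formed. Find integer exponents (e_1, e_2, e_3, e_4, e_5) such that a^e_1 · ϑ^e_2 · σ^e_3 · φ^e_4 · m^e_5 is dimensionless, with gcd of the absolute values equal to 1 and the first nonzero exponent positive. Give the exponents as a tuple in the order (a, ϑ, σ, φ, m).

M: e_1·(0) + e_2·(2) + e_3·(1) + e_4·(2) + e_5·(1) = 0
L: e_1·(1) + e_2·(0) + e_3·(-1) + e_4·(-1) + e_5·(0) = 0
T: e_1·(-2) + e_2·(-2) + e_3·(-2) + e_4·(-2) + e_5·(0) = 0
Θ: e_1·(0) + e_2·(-1) + e_3·(0) + e_4·(-1) + e_5·(0) = 0
Solving this homogeneous linear system for the smallest-integer solution (first nonzero entry positive) gives (1, -2, -1, 2, 1).

(1, -2, -1, 2, 1)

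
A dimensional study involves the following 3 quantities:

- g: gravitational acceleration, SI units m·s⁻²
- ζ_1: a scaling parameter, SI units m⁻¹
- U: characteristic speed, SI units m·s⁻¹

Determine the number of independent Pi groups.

1

There are 3 variables and 2 base dimensions (L, T).
The dimension matrix has rank 2.
Independent dimensionless groups: 3 − 2 = 1.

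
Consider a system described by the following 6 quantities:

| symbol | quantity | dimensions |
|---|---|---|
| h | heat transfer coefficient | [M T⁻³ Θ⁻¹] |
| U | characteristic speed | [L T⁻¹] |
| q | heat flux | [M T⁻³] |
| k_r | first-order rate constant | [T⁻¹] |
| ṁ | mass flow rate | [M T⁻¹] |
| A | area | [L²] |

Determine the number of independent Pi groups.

2

There are 6 variables and 4 base dimensions (M, L, T, Θ).
The dimension matrix has rank 4.
Independent dimensionless groups: 6 − 4 = 2.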